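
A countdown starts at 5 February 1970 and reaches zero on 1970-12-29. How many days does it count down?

Feb 5, 1970 → Mar 5, 1970: 28 days (February has 28).
Mar 5, 1970 → Apr 5, 1970: 31 days (March has 31).
Apr 5, 1970 → May 5, 1970: 30 days (April has 30).
May 5, 1970 → Jun 5, 1970: 31 days (May has 31).
Jun 5, 1970 → Jul 5, 1970: 30 days (June has 30).
Jul 5, 1970 → Aug 5, 1970: 31 days (July has 31).
Aug 5, 1970 → Sep 5, 1970: 31 days (August has 31).
Sep 5, 1970 → Oct 5, 1970: 30 days (September has 30).
Oct 5, 1970 → Nov 5, 1970: 31 days (October has 31).
Nov 5, 1970 → Dec 5, 1970: 30 days (November has 30).
Dec 5, 1970 → Dec 29, 1970: 24 days.
Total: 327 days.

327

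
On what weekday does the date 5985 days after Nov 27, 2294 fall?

Nov 27, 2294 is a Tuesday.
5985 mod 7 = 0, so 5985 days after a Tuesday is Tuesday + 0 = Tuesday.

Tuesday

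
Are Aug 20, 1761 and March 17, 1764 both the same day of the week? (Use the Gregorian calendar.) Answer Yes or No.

No

From Aug 20, 1761 to Mar 17, 1764 is 940 days.
940 mod 7 = 2, so they are different weekdays.
(Aug 20, 1761 is a Thursday; Mar 17, 1764 is a Saturday.)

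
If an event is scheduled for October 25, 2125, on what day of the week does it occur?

Thursday

Doomsday rule: the anchor day for the 2100s is Sunday. For year 25: 25÷12 = 2 r 1, and 1÷4 = 0, so 2+1+0 = 3.
Sunday + 3 ≡ Wednesday — that's 2125's doomsday.
In October the doomsday date is Oct 10.
Oct 25 is 15 days after Oct 10; 15 mod 7 = 1, so Wednesday + 1 = Thursday.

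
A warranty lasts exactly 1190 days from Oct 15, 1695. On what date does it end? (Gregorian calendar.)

January 17, 1699

+366 (one year; includes Feb 29, 1696) → Oct 15, 1696 (824 left).
+365 (one year) → Oct 15, 1697 (459 left).
+365 (one year) → Oct 15, 1698 (94 left).
Oct has 31 days: +17 → Nov 1, 1698 (77 left).
Nov has 30 days: +30 → Dec 1, 1698 (47 left).
Dec has 31 days: +31 → Jan 1, 1699 (16 left).
+16 → Jan 17, 1699.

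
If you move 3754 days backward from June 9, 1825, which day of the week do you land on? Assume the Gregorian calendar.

Jun 9, 1825 is a Thursday.
3754 mod 7 = 2, so 3754 days before a Thursday is Thursday − 2 = Tuesday.

Tuesday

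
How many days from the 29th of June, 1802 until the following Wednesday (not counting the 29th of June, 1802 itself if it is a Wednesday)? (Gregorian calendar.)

1

Jun 29, 1802 is a Tuesday.
From Tuesday to the next Wednesday is 1 day.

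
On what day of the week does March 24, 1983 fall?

January 1, 1983 is a Saturday.
Jan 1, 1983 → Feb 1, 1983: 31 days (January has 31).
Feb 1, 1983 → Mar 1, 1983: 28 days (February has 28).
Mar 1, 1983 → Mar 24, 1983: 23 days.
Total: 82 days.
82 mod 7 = 5, so Saturday + 5 = Thursday.

Thursday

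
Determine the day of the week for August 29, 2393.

Sunday

Doomsday rule: the anchor day for the 2300s is Wednesday. For year 93: 93÷12 = 7 r 9, and 9÷4 = 2, so 7+9+2 = 18.
Wednesday + 18 ≡ Sunday — that's 2393's doomsday.
In August the doomsday date is Aug 8.
Aug 29 is 21 days after Aug 8; 21 mod 7 = 0, so Sunday + 0 = Sunday.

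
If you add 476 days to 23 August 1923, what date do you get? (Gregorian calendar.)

+366 (one year; includes Feb 29, 1924) → Aug 23, 1924 (110 left).
Aug has 31 days: +9 → Sep 1, 1924 (101 left).
Sep has 30 days: +30 → Oct 1, 1924 (71 left).
Oct has 31 days: +31 → Nov 1, 1924 (40 left).
Nov has 30 days: +30 → Dec 1, 1924 (10 left).
+10 → Dec 11, 1924.

December 11, 1924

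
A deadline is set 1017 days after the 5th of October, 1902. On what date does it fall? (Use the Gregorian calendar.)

July 18, 1905

+365 (one year) → Oct 5, 1903 (652 left).
+366 (one year; includes Feb 29, 1904) → Oct 5, 1904 (286 left).
Oct has 31 days: +27 → Nov 1, 1904 (259 left).
Nov has 30 days: +30 → Dec 1, 1904 (229 left).
Dec has 31 days: +31 → Jan 1, 1905 (198 left).
Jan has 31 days: +31 → Feb 1, 1905 (167 left).
Feb has 28 days: +28 → Mar 1, 1905 (139 left).
Mar has 31 days: +31 → Apr 1, 1905 (108 left).
Apr has 30 days: +30 → May 1, 1905 (78 left).
May has 31 days: +31 → Jun 1, 1905 (47 left).
Jun has 30 days: +30 → Jul 1, 1905 (17 left).
+17 → Jul 18, 1905.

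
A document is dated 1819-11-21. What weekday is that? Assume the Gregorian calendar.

Doomsday rule: the anchor day for the 1800s is Friday. For year 19: 19÷12 = 1 r 7, and 7÷4 = 1, so 1+7+1 = 9.
Friday + 9 ≡ Sunday — that's 1819's doomsday.
In November the doomsday date is Nov 7.
Nov 21 is 14 days after Nov 7; 14 mod 7 = 0, so Sunday + 0 = Sunday.

Sunday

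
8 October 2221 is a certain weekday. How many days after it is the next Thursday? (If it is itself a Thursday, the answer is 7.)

3

Oct 8, 2221 is a Monday.
From Monday to the next Thursday is 3 days.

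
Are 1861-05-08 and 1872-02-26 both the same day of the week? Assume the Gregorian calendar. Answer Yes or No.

No

From May 8, 1861 to Feb 26, 1872 is 3946 days.
3946 mod 7 = 5, so they are different weekdays.
(May 8, 1861 is a Wednesday; Feb 26, 1872 is a Monday.)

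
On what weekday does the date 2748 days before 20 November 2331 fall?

Monday

Nov 20, 2331 is a Friday.
2748 mod 7 = 4, so 2748 days before a Friday is Friday − 4 = Monday.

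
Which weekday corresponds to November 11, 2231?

Friday

Doomsday rule: the anchor day for the 2200s is Friday. For year 31: 31÷12 = 2 r 7, and 7÷4 = 1, so 2+7+1 = 10.
Friday + 10 ≡ Monday — that's 2231's doomsday.
In November the doomsday date is Nov 7.
Nov 11 is 4 days after Nov 7; 4 mod 7 = 4, so Monday + 4 = Friday.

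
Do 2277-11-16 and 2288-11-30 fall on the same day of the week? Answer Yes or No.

From Nov 16, 2277 to Nov 30, 2288 is 4032 days.
4032 mod 7 = 0, so they are the same weekday.
(Nov 16, 2277 is a Friday; Nov 30, 2288 is a Friday.)

Yes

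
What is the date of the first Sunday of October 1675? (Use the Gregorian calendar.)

October 6, 1675

October 1, 1675 is a Tuesday.
The first Sunday is therefore October 6 (5 days later).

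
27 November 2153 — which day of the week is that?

Tuesday

Doomsday rule: the anchor day for the 2100s is Sunday. For year 53: 53÷12 = 4 r 5, and 5÷4 = 1, so 4+5+1 = 10.
Sunday + 10 ≡ Wednesday — that's 2153's doomsday.
In November the doomsday date is Nov 7.
Nov 27 is 20 days after Nov 7; 20 mod 7 = 6, so Wednesday + 6 = Tuesday.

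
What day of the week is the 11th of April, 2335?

Thursday

Doomsday rule: the anchor day for the 2300s is Wednesday. For year 35: 35÷12 = 2 r 11, and 11÷4 = 2, so 2+11+2 = 15.
Wednesday + 15 ≡ Thursday — that's 2335's doomsday.
In April the doomsday date is Apr 4.
Apr 11 is 7 days after Apr 4; 7 mod 7 = 0, so Thursday + 0 = Thursday.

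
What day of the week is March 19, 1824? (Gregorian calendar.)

Doomsday rule: the anchor day for the 1800s is Friday. For year 24: 24÷12 = 2 r 0, and 0÷4 = 0, so 2+0+0 = 2.
Friday + 2 ≡ Sunday — that's 1824's doomsday.
In March the doomsday date is Mar 14.
Mar 19 is 5 days after Mar 14; 5 mod 7 = 5, so Sunday + 5 = Friday.

Friday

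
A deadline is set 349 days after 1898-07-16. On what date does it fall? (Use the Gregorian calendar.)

Jul has 31 days: +16 → Aug 1, 1898 (333 left).
Aug has 31 days: +31 → Sep 1, 1898 (302 left).
Sep has 30 days: +30 → Oct 1, 1898 (272 left).
Oct has 31 days: +31 → Nov 1, 1898 (241 left).
Nov has 30 days: +30 → Dec 1, 1898 (211 left).
Dec has 31 days: +31 → Jan 1, 1899 (180 left).
Jan has 31 days: +31 → Feb 1, 1899 (149 left).
Feb has 28 days: +28 → Mar 1, 1899 (121 left).
Mar has 31 days: +31 → Apr 1, 1899 (90 left).
Apr has 30 days: +30 → May 1, 1899 (60 left).
May has 31 days: +31 → Jun 1, 1899 (29 left).
+29 → Jun 30, 1899.

June 30, 1899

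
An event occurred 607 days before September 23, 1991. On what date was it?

−365 (one year) → Sep 23, 1990 (242 left).
−23 → Aug 31, 1990 (end of Aug, 31 days; 219 left).
−31 → Jul 31, 1990 (end of Jul, 31 days; 188 left).
−31 → Jun 30, 1990 (end of Jun, 30 days; 157 left).
−30 → May 31, 1990 (end of May, 31 days; 127 left).
−31 → Apr 30, 1990 (end of Apr, 30 days; 96 left).
−30 → Mar 31, 1990 (end of Mar, 31 days; 66 left).
−31 → Feb 28, 1990 (end of Feb, 28 days; 35 left).
−28 → Jan 31, 1990 (end of Jan, 31 days; 7 left).
−7 → Jan 24, 1990.

January 24, 1990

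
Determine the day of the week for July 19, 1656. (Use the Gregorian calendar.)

Doomsday rule: the anchor day for the 1600s is Tuesday. For year 56: 56÷12 = 4 r 8, and 8÷4 = 2, so 4+8+2 = 14.
Tuesday + 14 ≡ Tuesday — that's 1656's doomsday.
In July the doomsday date is Jul 11.
Jul 19 is 8 days after Jul 11; 8 mod 7 = 1, so Tuesday + 1 = Wednesday.

Wednesday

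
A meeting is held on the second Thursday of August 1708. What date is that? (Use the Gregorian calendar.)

August 1, 1708 is a Wednesday.
The first Thursday is therefore August 2 (1 days later).
The second Thursday is 2 + 1×7 = August 9.

August 9, 1708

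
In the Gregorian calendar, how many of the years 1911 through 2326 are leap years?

101

Multiples of 4 in [1911,2326]: 104.
Of those, multiples of 100: 4 (not leap unless ÷400).
Multiples of 400: 1.
Leap years = 104 − 4 + 1 = 101.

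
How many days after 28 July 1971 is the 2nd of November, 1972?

Jul 28, 1971 → Jul 28, 1972: 366 days (Feb 29, 1972 is in that span).
Jul 28, 1972 → Aug 28, 1972: 31 days (July has 31).
Aug 28, 1972 → Sep 28, 1972: 31 days (August has 31).
Sep 28, 1972 → Oct 28, 1972: 30 days (September has 30).
Oct 28, 1972 → Nov 2, 1972: 5 days.
Total: 463 days.

463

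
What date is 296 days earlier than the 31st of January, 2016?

April 10, 2015

−31 → Dec 31, 2015 (end of Dec, 31 days; 265 left).
−31 → Nov 30, 2015 (end of Nov, 30 days; 234 left).
−30 → Oct 31, 2015 (end of Oct, 31 days; 204 left).
−31 → Sep 30, 2015 (end of Sep, 30 days; 173 left).
−30 → Aug 31, 2015 (end of Aug, 31 days; 143 left).
−31 → Jul 31, 2015 (end of Jul, 31 days; 112 left).
−31 → Jun 30, 2015 (end of Jun, 30 days; 81 left).
−30 → May 31, 2015 (end of May, 31 days; 51 left).
−31 → Apr 30, 2015 (end of Apr, 30 days; 20 left).
−20 → Apr 10, 2015.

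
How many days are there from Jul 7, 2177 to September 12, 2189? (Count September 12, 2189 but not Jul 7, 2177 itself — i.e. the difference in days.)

Jul 7, 2177 → Jul 7, 2178: 365 days.
Jul 7, 2178 → Jul 7, 2179: 365 days.
Jul 7, 2179 → Jul 7, 2180: 366 days (Feb 29, 2180 is in that span).
Jul 7, 2180 → Jul 7, 2181: 365 days.
Jul 7, 2181 → Jul 7, 2182: 365 days.
Jul 7, 2182 → Jul 7, 2183: 365 days.
Jul 7, 2183 → Jul 7, 2184: 366 days (Feb 29, 2184 is in that span).
Jul 7, 2184 → Jul 7, 2185: 365 days.
Jul 7, 2185 → Jul 7, 2186: 365 days.
Jul 7, 2186 → Jul 7, 2187: 365 days.
Jul 7, 2187 → Jul 7, 2188: 366 days (Feb 29, 2188 is in that span).
Jul 7, 2188 → Jul 7, 2189: 365 days.
Jul 7, 2189 → Aug 7, 2189: 31 days (July has 31).
Aug 7, 2189 → Sep 7, 2189: 31 days (August has 31).
Sep 7, 2189 → Sep 12, 2189: 5 days.
Total: 4450 days.

4450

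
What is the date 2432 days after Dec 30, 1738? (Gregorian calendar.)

+365 (one year) → Dec 30, 1739 (2067 left).
+366 (one year; includes Feb 29, 1740) → Dec 30, 1740 (1701 left).
+365 (one year) → Dec 30, 1741 (1336 left).
+365 (one year) → Dec 30, 1742 (971 left).
+365 (one year) → Dec 30, 1743 (606 left).
+366 (one year; includes Feb 29, 1744) → Dec 30, 1744 (240 left).
Dec has 31 days: +2 → Jan 1, 1745 (238 left).
Jan has 31 days: +31 → Feb 1, 1745 (207 left).
Feb has 28 days: +28 → Mar 1, 1745 (179 left).
Mar has 31 days: +31 → Apr 1, 1745 (148 left).
Apr has 30 days: +30 → May 1, 1745 (118 left).
May has 31 days: +31 → Jun 1, 1745 (87 left).
Jun has 30 days: +30 → Jul 1, 1745 (57 left).
Jul has 31 days: +31 → Aug 1, 1745 (26 left).
+26 → Aug 27, 1745.

August 27, 1745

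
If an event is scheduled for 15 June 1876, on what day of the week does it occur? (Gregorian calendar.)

Doomsday rule: the anchor day for the 1800s is Friday. For year 76: 76÷12 = 6 r 4, and 4÷4 = 1, so 6+4+1 = 11.
Friday + 11 ≡ Tuesday — that's 1876's doomsday.
In June the doomsday date is Jun 6.
Jun 15 is 9 days after Jun 6; 9 mod 7 = 2, so Tuesday + 2 = Thursday.

Thursday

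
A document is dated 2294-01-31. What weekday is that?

Doomsday rule: the anchor day for the 2200s is Friday. For year 94: 94÷12 = 7 r 10, and 10÷4 = 2, so 7+10+2 = 19.
Friday + 19 ≡ Wednesday — that's 2294's doomsday.
In January the doomsday date is Jan 3 (2294 is not a leap year).
Jan 31 is 28 days after Jan 3; 28 mod 7 = 0, so Wednesday + 0 = Wednesday.

Wednesday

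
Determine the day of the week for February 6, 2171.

Doomsday rule: the anchor day for the 2100s is Sunday. For year 71: 71÷12 = 5 r 11, and 11÷4 = 2, so 5+11+2 = 18.
Sunday + 18 ≡ Thursday — that's 2171's doomsday.
In February the doomsday date is Feb 28 (2171 is not a leap year).
Feb 6 is 22 days before Feb 28; 22 mod 7 = 1, so Thursday − 1 = Wednesday.

Wednesday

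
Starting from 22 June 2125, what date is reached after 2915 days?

+365 (one year) → Jun 22, 2126 (2550 left).
+365 (one year) → Jun 22, 2127 (2185 left).
+366 (one year; includes Feb 29, 2128) → Jun 22, 2128 (1819 left).
+365 (one year) → Jun 22, 2129 (1454 left).
+365 (one year) → Jun 22, 2130 (1089 left).
+365 (one year) → Jun 22, 2131 (724 left).
+366 (one year; includes Feb 29, 2132) → Jun 22, 2132 (358 left).
Jun has 30 days: +9 → Jul 1, 2132 (349 left).
Jul has 31 days: +31 → Aug 1, 2132 (318 left).
Aug has 31 days: +31 → Sep 1, 2132 (287 left).
Sep has 30 days: +30 → Oct 1, 2132 (257 left).
Oct has 31 days: +31 → Nov 1, 2132 (226 left).
Nov has 30 days: +30 → Dec 1, 2132 (196 left).
Dec has 31 days: +31 → Jan 1, 2133 (165 left).
Jan has 31 days: +31 → Feb 1, 2133 (134 left).
Feb has 28 days: +28 → Mar 1, 2133 (106 left).
Mar has 31 days: +31 → Apr 1, 2133 (75 left).
Apr has 30 days: +30 → May 1, 2133 (45 left).
May has 31 days: +31 → Jun 1, 2133 (14 left).
+14 → Jun 15, 2133.

June 15, 2133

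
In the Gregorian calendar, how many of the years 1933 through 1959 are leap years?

Multiples of 4 in [1933,1959]: 6.
Of those, multiples of 100: 0 (not leap unless ÷400).
Multiples of 400: 0.
Leap years = 6 − 0 + 0 = 6.

6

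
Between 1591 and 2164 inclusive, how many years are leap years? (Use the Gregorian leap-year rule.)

Multiples of 4 in [1591,2164]: 144.
Of those, multiples of 100: 6 (not leap unless ÷400).
Multiples of 400: 2.
Leap years = 144 − 6 + 2 = 140.

140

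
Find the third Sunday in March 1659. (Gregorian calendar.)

March 1, 1659 is a Saturday.
The first Sunday is therefore March 2 (1 days later).
The third Sunday is 2 + 2×7 = March 16.

March 16, 1659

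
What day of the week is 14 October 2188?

Doomsday rule: the anchor day for the 2100s is Sunday. For year 88: 88÷12 = 7 r 4, and 4÷4 = 1, so 7+4+1 = 12.
Sunday + 12 ≡ Friday — that's 2188's doomsday.
In October the doomsday date is Oct 10.
Oct 14 is 4 days after Oct 10; 4 mod 7 = 4, so Friday + 4 = Tuesday.

Tuesday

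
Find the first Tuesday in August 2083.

August 1, 2083 is a Sunday.
The first Tuesday is therefore August 3 (2 days later).

August 3, 2083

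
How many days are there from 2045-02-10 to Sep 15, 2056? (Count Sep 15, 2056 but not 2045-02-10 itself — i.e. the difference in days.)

4235

Feb 10, 2045 → Feb 10, 2046: 365 days.
Feb 10, 2046 → Feb 10, 2047: 365 days.
Feb 10, 2047 → Feb 10, 2048: 365 days.
Feb 10, 2048 → Feb 10, 2049: 366 days (Feb 29, 2048 is in that span).
Feb 10, 2049 → Feb 10, 2050: 365 days.
Feb 10, 2050 → Feb 10, 2051: 365 days.
Feb 10, 2051 → Feb 10, 2052: 365 days.
Feb 10, 2052 → Feb 10, 2053: 366 days (Feb 29, 2052 is in that span).
Feb 10, 2053 → Feb 10, 2054: 365 days.
Feb 10, 2054 → Feb 10, 2055: 365 days.
Feb 10, 2055 → Feb 10, 2056: 365 days.
Feb 10, 2056 → Mar 10, 2056: 29 days (February has 29).
Mar 10, 2056 → Apr 10, 2056: 31 days (March has 31).
Apr 10, 2056 → May 10, 2056: 30 days (April has 30).
May 10, 2056 → Jun 10, 2056: 31 days (May has 31).
Jun 10, 2056 → Jul 10, 2056: 30 days (June has 30).
Jul 10, 2056 → Aug 10, 2056: 31 days (July has 31).
Aug 10, 2056 → Sep 10, 2056: 31 days (August has 31).
Sep 10, 2056 → Sep 15, 2056: 5 days.
Total: 4235 days.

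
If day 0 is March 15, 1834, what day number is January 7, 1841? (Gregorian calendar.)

Mar 15, 1834 → Mar 15, 1835: 365 days.
Mar 15, 1835 → Mar 15, 1836: 366 days (Feb 29, 1836 is in that span).
Mar 15, 1836 → Mar 15, 1837: 365 days.
Mar 15, 1837 → Mar 15, 1838: 365 days.
Mar 15, 1838 → Mar 15, 1839: 365 days.
Mar 15, 1839 → Mar 15, 1840: 366 days (Feb 29, 1840 is in that span).
Mar 15, 1840 → Apr 15, 1840: 31 days (March has 31).
Apr 15, 1840 → May 15, 1840: 30 days (April has 30).
May 15, 1840 → Jun 15, 1840: 31 days (May has 31).
Jun 15, 1840 → Jul 15, 1840: 30 days (June has 30).
Jul 15, 1840 → Aug 15, 1840: 31 days (July has 31).
Aug 15, 1840 → Sep 15, 1840: 31 days (August has 31).
Sep 15, 1840 → Oct 15, 1840: 30 days (September has 30).
Oct 15, 1840 → Nov 15, 1840: 31 days (October has 31).
Nov 15, 1840 → Dec 15, 1840: 30 days (November has 30).
Dec 15, 1840 → Jan 7, 1841: 23 days.
Total: 2490 days.

2490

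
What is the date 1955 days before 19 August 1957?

April 12, 1952

−365 (one year) → Aug 19, 1956 (1590 left).
−366 (one year; includes Feb 29, 1956) → Aug 19, 1955 (1224 left).
−365 (one year) → Aug 19, 1954 (859 left).
−365 (one year) → Aug 19, 1953 (494 left).
−365 (one year) → Aug 19, 1952 (129 left).
−19 → Jul 31, 1952 (end of Jul, 31 days; 110 left).
−31 → Jun 30, 1952 (end of Jun, 30 days; 79 left).
−30 → May 31, 1952 (end of May, 31 days; 49 left).
−31 → Apr 30, 1952 (end of Apr, 30 days; 18 left).
−18 → Apr 12, 1952.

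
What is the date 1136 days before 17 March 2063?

−365 (one year) → Mar 17, 2062 (771 left).
−365 (one year) → Mar 17, 2061 (406 left).
−365 (one year) → Mar 17, 2060 (41 left).
−17 → Feb 29, 2060 (end of Feb, 29 days; 24 left).
−24 → Feb 5, 2060.

February 5, 2060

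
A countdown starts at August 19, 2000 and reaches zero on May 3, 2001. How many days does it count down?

Aug 19, 2000 → Sep 19, 2000: 31 days (August has 31).
Sep 19, 2000 → Oct 19, 2000: 30 days (September has 30).
Oct 19, 2000 → Nov 19, 2000: 31 days (October has 31).
Nov 19, 2000 → Dec 19, 2000: 30 days (November has 30).
Dec 19, 2000 → Jan 19, 2001: 31 days (December has 31).
Jan 19, 2001 → Feb 19, 2001: 31 days (January has 31).
Feb 19, 2001 → Mar 19, 2001: 28 days (February has 28).
Mar 19, 2001 → Apr 19, 2001: 31 days (March has 31).
Apr 19, 2001 → May 3, 2001: 14 days.
Total: 257 days.

257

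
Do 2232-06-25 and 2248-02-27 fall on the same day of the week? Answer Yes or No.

From Jun 25, 2232 to Feb 27, 2248 is 5725 days.
5725 mod 7 = 6, so they are different weekdays.
(Jun 25, 2232 is a Monday; Feb 27, 2248 is a Sunday.)

No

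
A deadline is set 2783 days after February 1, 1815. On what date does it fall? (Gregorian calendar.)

+365 (one year) → Feb 1, 1816 (2418 left).
+366 (one year; includes Feb 29, 1816) → Feb 1, 1817 (2052 left).
+365 (one year) → Feb 1, 1818 (1687 left).
+365 (one year) → Feb 1, 1819 (1322 left).
+365 (one year) → Feb 1, 1820 (957 left).
+366 (one year; includes Feb 29, 1820) → Feb 1, 1821 (591 left).
+365 (one year) → Feb 1, 1822 (226 left).
Feb has 28 days: +28 → Mar 1, 1822 (198 left).
Mar has 31 days: +31 → Apr 1, 1822 (167 left).
Apr has 30 days: +30 → May 1, 1822 (137 left).
May has 31 days: +31 → Jun 1, 1822 (106 left).
Jun has 30 days: +30 → Jul 1, 1822 (76 left).
Jul has 31 days: +31 → Aug 1, 1822 (45 left).
Aug has 31 days: +31 → Sep 1, 1822 (14 left).
+14 → Sep 15, 1822.

September 15, 1822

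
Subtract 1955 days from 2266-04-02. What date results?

−365 (one year) → Apr 2, 2265 (1590 left).
−365 (one year) → Apr 2, 2264 (1225 left).
−366 (one year; includes Feb 29, 2264) → Apr 2, 2263 (859 left).
−365 (one year) → Apr 2, 2262 (494 left).
−365 (one year) → Apr 2, 2261 (129 left).
−2 → Mar 31, 2261 (end of Mar, 31 days; 127 left).
−31 → Feb 28, 2261 (end of Feb, 28 days; 96 left).
−28 → Jan 31, 2261 (end of Jan, 31 days; 68 left).
−31 → Dec 31, 2260 (end of Dec, 31 days; 37 left).
−31 → Nov 30, 2260 (end of Nov, 30 days; 6 left).
−6 → Nov 24, 2260.

November 24, 2260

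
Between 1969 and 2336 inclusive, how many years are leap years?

Multiples of 4 in [1969,2336]: 92.
Of those, multiples of 100: 4 (not leap unless ÷400).
Multiples of 400: 1.
Leap years = 92 − 4 + 1 = 89.

89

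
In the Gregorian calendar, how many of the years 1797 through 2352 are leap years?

Multiples of 4 in [1797,2352]: 139.
Of those, multiples of 100: 6 (not leap unless ÷400).
Multiples of 400: 1.
Leap years = 139 − 6 + 1 = 134.

134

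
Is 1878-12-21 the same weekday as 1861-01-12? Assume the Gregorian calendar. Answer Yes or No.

From Jan 12, 1861 to Dec 21, 1878 is 6552 days.
6552 mod 7 = 0, so they are the same weekday.
(Jan 12, 1861 is a Saturday; Dec 21, 1878 is a Saturday.)

Yes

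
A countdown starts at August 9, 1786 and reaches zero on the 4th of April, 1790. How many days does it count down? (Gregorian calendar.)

Aug 9, 1786 → Aug 9, 1787: 365 days.
Aug 9, 1787 → Aug 9, 1788: 366 days (Feb 29, 1788 is in that span).
Aug 9, 1788 → Aug 9, 1789: 365 days.
Aug 9, 1789 → Sep 9, 1789: 31 days (August has 31).
Sep 9, 1789 → Oct 9, 1789: 30 days (September has 30).
Oct 9, 1789 → Nov 9, 1789: 31 days (October has 31).
Nov 9, 1789 → Dec 9, 1789: 30 days (November has 30).
Dec 9, 1789 → Jan 9, 1790: 31 days (December has 31).
Jan 9, 1790 → Feb 9, 1790: 31 days (January has 31).
Feb 9, 1790 → Mar 9, 1790: 28 days (February has 28).
Mar 9, 1790 → Apr 4, 1790: 26 days.
Total: 1334 days.

1334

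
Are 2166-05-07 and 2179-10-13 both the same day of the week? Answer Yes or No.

From May 7, 2166 to Oct 13, 2179 is 4907 days.
4907 mod 7 = 0, so they are the same weekday.
(May 7, 2166 is a Wednesday; Oct 13, 2179 is a Wednesday.)

Yes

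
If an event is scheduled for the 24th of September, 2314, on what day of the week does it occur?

Thursday

Doomsday rule: the anchor day for the 2300s is Wednesday. For year 14: 14÷12 = 1 r 2, and 2÷4 = 0, so 1+2+0 = 3.
Wednesday + 3 ≡ Saturday — that's 2314's doomsday.
In September the doomsday date is Sep 5.
Sep 24 is 19 days after Sep 5; 19 mod 7 = 5, so Saturday + 5 = Thursday.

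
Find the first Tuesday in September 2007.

September 1, 2007 is a Saturday.
The first Tuesday is therefore September 4 (3 days later).

September 4, 2007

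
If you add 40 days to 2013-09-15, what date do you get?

October 25, 2013

Sep has 30 days: +16 → Oct 1, 2013 (24 left).
+24 → Oct 25, 2013.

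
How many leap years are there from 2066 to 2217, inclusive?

Multiples of 4 in [2066,2217]: 38.
Of those, multiples of 100: 2 (not leap unless ÷400).
Multiples of 400: 0.
Leap years = 38 − 2 + 0 = 36.

36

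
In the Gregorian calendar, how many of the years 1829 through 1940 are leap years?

Multiples of 4 in [1829,1940]: 28.
Of those, multiples of 100: 1 (not leap unless ÷400).
Multiples of 400: 0.
Leap years = 28 − 1 + 0 = 27.

27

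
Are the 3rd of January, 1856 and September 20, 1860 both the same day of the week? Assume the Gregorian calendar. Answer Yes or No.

Yes

From Jan 3, 1856 to Sep 20, 1860 is 1722 days.
1722 mod 7 = 0, so they are the same weekday.
(Jan 3, 1856 is a Thursday; Sep 20, 1860 is a Thursday.)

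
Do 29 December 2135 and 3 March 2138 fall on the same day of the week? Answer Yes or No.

From Dec 29, 2135 to Mar 3, 2138 is 795 days.
795 mod 7 = 4, so they are different weekdays.
(Dec 29, 2135 is a Thursday; Mar 3, 2138 is a Monday.)

No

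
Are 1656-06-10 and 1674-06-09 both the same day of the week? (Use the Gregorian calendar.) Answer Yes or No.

From Jun 10, 1656 to Jun 9, 1674 is 6573 days.
6573 mod 7 = 0, so they are the same weekday.
(Jun 10, 1656 is a Saturday; Jun 9, 1674 is a Saturday.)

Yes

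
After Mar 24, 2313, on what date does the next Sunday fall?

Mar 24, 2313 is a Monday.
From Monday to the next Sunday is 6 days.
Mar 24, 2313 + 6 = Mar 30, 2313.

March 30, 2313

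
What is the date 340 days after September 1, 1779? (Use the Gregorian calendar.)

August 6, 1780

Sep has 30 days: +30 → Oct 1, 1779 (310 left).
Oct has 31 days: +31 → Nov 1, 1779 (279 left).
Nov has 30 days: +30 → Dec 1, 1779 (249 left).
Dec has 31 days: +31 → Jan 1, 1780 (218 left).
Jan has 31 days: +31 → Feb 1, 1780 (187 left).
Feb has 29 days: +29 → Mar 1, 1780 (158 left).
Mar has 31 days: +31 → Apr 1, 1780 (127 left).
Apr has 30 days: +30 → May 1, 1780 (97 left).
May has 31 days: +31 → Jun 1, 1780 (66 left).
Jun has 30 days: +30 → Jul 1, 1780 (36 left).
Jul has 31 days: +31 → Aug 1, 1780 (5 left).
+5 → Aug 6, 1780.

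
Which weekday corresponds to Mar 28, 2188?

Doomsday rule: the anchor day for the 2100s is Sunday. For year 88: 88÷12 = 7 r 4, and 4÷4 = 1, so 7+4+1 = 12.
Sunday + 12 ≡ Friday — that's 2188's doomsday.
In March the doomsday date is Mar 14.
Mar 28 is 14 days after Mar 14; 14 mod 7 = 0, so Friday + 0 = Friday.

Friday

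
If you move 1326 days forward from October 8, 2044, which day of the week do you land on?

Tuesday

Oct 8, 2044 is a Saturday.
1326 mod 7 = 3, so 1326 days after a Saturday is Saturday + 3 = Tuesday.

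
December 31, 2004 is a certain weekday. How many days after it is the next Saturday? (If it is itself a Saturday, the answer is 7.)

Dec 31, 2004 is a Friday.
From Friday to the next Saturday is 1 day.

1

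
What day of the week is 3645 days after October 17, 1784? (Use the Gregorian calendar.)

Friday

First find the weekday of Oct 17, 1784. Doomsday rule: the anchor day for the 1700s is Sunday. For year 84: 84÷12 = 7 r 0, and 0÷4 = 0, so 7+0+0 = 7.
Sunday + 7 ≡ Sunday — that's 1784's doomsday.
In October the doomsday date is Oct 10.
Oct 17 is 7 days after Oct 10; 7 mod 7 = 0, so Sunday + 0 = Sunday.
3645 mod 7 = 5, so 3645 days after a Sunday is Sunday + 5 = Friday.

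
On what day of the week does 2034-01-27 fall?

Friday

Doomsday rule: the anchor day for the 2000s is Tuesday. For year 34: 34÷12 = 2 r 10, and 10÷4 = 2, so 2+10+2 = 14.
Tuesday + 14 ≡ Tuesday — that's 2034's doomsday.
In January the doomsday date is Jan 3 (2034 is not a leap year).
Jan 27 is 24 days after Jan 3; 24 mod 7 = 3, so Tuesday + 3 = Friday.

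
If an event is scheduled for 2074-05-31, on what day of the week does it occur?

Thursday

Doomsday rule: the anchor day for the 2000s is Tuesday. For year 74: 74÷12 = 6 r 2, and 2÷4 = 0, so 6+2+0 = 8.
Tuesday + 8 ≡ Wednesday — that's 2074's doomsday.
In May the doomsday date is May 9.
May 31 is 22 days after May 9; 22 mod 7 = 1, so Wednesday + 1 = Thursday.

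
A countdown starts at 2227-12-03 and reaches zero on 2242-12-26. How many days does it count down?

Dec 3, 2227 → Dec 3, 2228: 366 days (Feb 29, 2228 is in that span).
Dec 3, 2228 → Dec 3, 2229: 365 days.
Dec 3, 2229 → Dec 3, 2230: 365 days.
Dec 3, 2230 → Dec 3, 2231: 365 days.
Dec 3, 2231 → Dec 3, 2232: 366 days (Feb 29, 2232 is in that span).
Dec 3, 2232 → Dec 3, 2233: 365 days.
Dec 3, 2233 → Dec 3, 2234: 365 days.
Dec 3, 2234 → Dec 3, 2235: 365 days.
Dec 3, 2235 → Dec 3, 2236: 366 days (Feb 29, 2236 is in that span).
Dec 3, 2236 → Dec 3, 2237: 365 days.
Dec 3, 2237 → Dec 3, 2238: 365 days.
Dec 3, 2238 → Dec 3, 2239: 365 days.
Dec 3, 2239 → Dec 3, 2240: 366 days (Feb 29, 2240 is in that span).
Dec 3, 2240 → Dec 3, 2241: 365 days.
Dec 3, 2241 → Jan 3, 2242: 31 days (December has 31).
Jan 3, 2242 → Feb 3, 2242: 31 days (January has 31).
Feb 3, 2242 → Mar 3, 2242: 28 days (February has 28).
Mar 3, 2242 → Apr 3, 2242: 31 days (March has 31).
Apr 3, 2242 → May 3, 2242: 30 days (April has 30).
May 3, 2242 → Jun 3, 2242: 31 days (May has 31).
Jun 3, 2242 → Jul 3, 2242: 30 days (June has 30).
Jul 3, 2242 → Aug 3, 2242: 31 days (July has 31).
Aug 3, 2242 → Sep 3, 2242: 31 days (August has 31).
Sep 3, 2242 → Oct 3, 2242: 30 days (September has 30).
Oct 3, 2242 → Nov 3, 2242: 31 days (October has 31).
Nov 3, 2242 → Dec 3, 2242: 30 days (November has 30).
Dec 3, 2242 → Dec 26, 2242: 23 days.
Total: 5502 days.

5502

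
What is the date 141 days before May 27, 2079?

−27 → Apr 30, 2079 (end of Apr, 30 days; 114 left).
−30 → Mar 31, 2079 (end of Mar, 31 days; 84 left).
−31 → Feb 28, 2079 (end of Feb, 28 days; 53 left).
−28 → Jan 31, 2079 (end of Jan, 31 days; 25 left).
−25 → Jan 6, 2079.

January 6, 2079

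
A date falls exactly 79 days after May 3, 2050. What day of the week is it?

Thursday

May 3, 2050 is a Tuesday.
79 mod 7 = 2, so 79 days after a Tuesday is Tuesday + 2 = Thursday.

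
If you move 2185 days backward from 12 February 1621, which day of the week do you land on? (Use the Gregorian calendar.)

Thursday

First find the weekday of Feb 12, 1621. Doomsday rule: the anchor day for the 1600s is Tuesday. For year 21: 21÷12 = 1 r 9, and 9÷4 = 2, so 1+9+2 = 12.
Tuesday + 12 ≡ Sunday — that's 1621's doomsday.
In February the doomsday date is Feb 28 (1621 is not a leap year).
Feb 12 is 16 days before Feb 28; 16 mod 7 = 2, so Sunday − 2 = Friday.
2185 mod 7 = 1, so 2185 days before a Friday is Friday − 1 = Thursday.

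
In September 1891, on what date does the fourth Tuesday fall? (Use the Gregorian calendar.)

September 1, 1891 is a Tuesday.
The first Tuesday is therefore September 1 (same day).
The fourth Tuesday is 1 + 3×7 = September 22.

September 22, 1891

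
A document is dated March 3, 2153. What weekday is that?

Doomsday rule: the anchor day for the 2100s is Sunday. For year 53: 53÷12 = 4 r 5, and 5÷4 = 1, so 4+5+1 = 10.
Sunday + 10 ≡ Wednesday — that's 2153's doomsday.
In March the doomsday date is Mar 14.
Mar 3 is 11 days before Mar 14; 11 mod 7 = 4, so Wednesday − 4 = Saturday.

Saturday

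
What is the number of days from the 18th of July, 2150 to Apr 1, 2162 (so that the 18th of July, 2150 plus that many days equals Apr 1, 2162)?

4275

Jul 18, 2150 → Jul 18, 2151: 365 days.
Jul 18, 2151 → Jul 18, 2152: 366 days (Feb 29, 2152 is in that span).
Jul 18, 2152 → Jul 18, 2153: 365 days.
Jul 18, 2153 → Jul 18, 2154: 365 days.
Jul 18, 2154 → Jul 18, 2155: 365 days.
Jul 18, 2155 → Jul 18, 2156: 366 days (Feb 29, 2156 is in that span).
Jul 18, 2156 → Jul 18, 2157: 365 days.
Jul 18, 2157 → Jul 18, 2158: 365 days.
Jul 18, 2158 → Jul 18, 2159: 365 days.
Jul 18, 2159 → Jul 18, 2160: 366 days (Feb 29, 2160 is in that span).
Jul 18, 2160 → Jul 18, 2161: 365 days.
Jul 18, 2161 → Aug 18, 2161: 31 days (July has 31).
Aug 18, 2161 → Sep 18, 2161: 31 days (August has 31).
Sep 18, 2161 → Oct 18, 2161: 30 days (September has 30).
Oct 18, 2161 → Nov 18, 2161: 31 days (October has 31).
Nov 18, 2161 → Dec 18, 2161: 30 days (November has 30).
Dec 18, 2161 → Jan 18, 2162: 31 days (December has 31).
Jan 18, 2162 → Feb 18, 2162: 31 days (January has 31).
Feb 18, 2162 → Mar 18, 2162: 28 days (February has 28).
Mar 18, 2162 → Apr 1, 2162: 14 days.
Total: 4275 days.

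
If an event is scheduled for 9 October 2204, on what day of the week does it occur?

Doomsday rule: the anchor day for the 2200s is Friday. For year 04: 4÷12 = 0 r 4, and 4÷4 = 1, so 0+4+1 = 5.
Friday + 5 ≡ Wednesday — that's 2204's doomsday.
In October the doomsday date is Oct 10.
Oct 9 is 1 day before Oct 10; 1 mod 7 = 1, so Wednesday − 1 = Tuesday.

Tuesday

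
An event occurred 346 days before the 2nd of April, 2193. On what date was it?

April 21, 2192

−2 → Mar 31, 2193 (end of Mar, 31 days; 344 left).
−31 → Feb 28, 2193 (end of Feb, 28 days; 313 left).
−28 → Jan 31, 2193 (end of Jan, 31 days; 285 left).
−31 → Dec 31, 2192 (end of Dec, 31 days; 254 left).
−31 → Nov 30, 2192 (end of Nov, 30 days; 223 left).
−30 → Oct 31, 2192 (end of Oct, 31 days; 193 left).
−31 → Sep 30, 2192 (end of Sep, 30 days; 162 left).
−30 → Aug 31, 2192 (end of Aug, 31 days; 132 left).
−31 → Jul 31, 2192 (end of Jul, 31 days; 101 left).
−31 → Jun 30, 2192 (end of Jun, 30 days; 70 left).
−30 → May 31, 2192 (end of May, 31 days; 40 left).
−31 → Apr 30, 2192 (end of Apr, 30 days; 9 left).
−9 → Apr 21, 2192.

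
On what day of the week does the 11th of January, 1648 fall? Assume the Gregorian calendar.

Saturday

Doomsday rule: the anchor day for the 1600s is Tuesday. For year 48: 48÷12 = 4 r 0, and 0÷4 = 0, so 4+0+0 = 4.
Tuesday + 4 ≡ Saturday — that's 1648's doomsday.
In January the doomsday date is Jan 4 (1648 is a leap year (divisible by 4)).
Jan 11 is 7 days after Jan 4; 7 mod 7 = 0, so Saturday + 0 = Saturday.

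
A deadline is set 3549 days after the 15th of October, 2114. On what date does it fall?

July 3, 2124

+365 (one year) → Oct 15, 2115 (3184 left).
+366 (one year; includes Feb 29, 2116) → Oct 15, 2116 (2818 left).
+365 (one year) → Oct 15, 2117 (2453 left).
+365 (one year) → Oct 15, 2118 (2088 left).
+365 (one year) → Oct 15, 2119 (1723 left).
+366 (one year; includes Feb 29, 2120) → Oct 15, 2120 (1357 left).
+365 (one year) → Oct 15, 2121 (992 left).
+365 (one year) → Oct 15, 2122 (627 left).
+365 (one year) → Oct 15, 2123 (262 left).
Oct has 31 days: +17 → Nov 1, 2123 (245 left).
Nov has 30 days: +30 → Dec 1, 2123 (215 left).
Dec has 31 days: +31 → Jan 1, 2124 (184 left).
Jan has 31 days: +31 → Feb 1, 2124 (153 left).
Feb has 29 days: +29 → Mar 1, 2124 (124 left).
Mar has 31 days: +31 → Apr 1, 2124 (93 left).
Apr has 30 days: +30 → May 1, 2124 (63 left).
May has 31 days: +31 → Jun 1, 2124 (32 left).
Jun has 30 days: +30 → Jul 1, 2124 (2 left).
+2 → Jul 3, 2124.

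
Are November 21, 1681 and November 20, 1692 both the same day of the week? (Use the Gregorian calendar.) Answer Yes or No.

No

From Nov 21, 1681 to Nov 20, 1692 is 4017 days.
4017 mod 7 = 6, so they are different weekdays.
(Nov 21, 1681 is a Friday; Nov 20, 1692 is a Thursday.)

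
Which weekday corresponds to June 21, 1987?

Doomsday rule: the anchor day for the 1900s is Wednesday. For year 87: 87÷12 = 7 r 3, and 3÷4 = 0, so 7+3+0 = 10.
Wednesday + 10 ≡ Saturday — that's 1987's doomsday.
In June the doomsday date is Jun 6.
Jun 21 is 15 days after Jun 6; 15 mod 7 = 1, so Saturday + 1 = Sunday.

Sunday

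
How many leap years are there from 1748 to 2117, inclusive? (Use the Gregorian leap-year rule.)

90

Multiples of 4 in [1748,2117]: 93.
Of those, multiples of 100: 4 (not leap unless ÷400).
Multiples of 400: 1.
Leap years = 93 − 4 + 1 = 90.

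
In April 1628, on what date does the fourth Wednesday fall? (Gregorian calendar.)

April 1, 1628 is a Saturday.
The first Wednesday is therefore April 5 (4 days later).
The fourth Wednesday is 5 + 3×7 = April 26.

April 26, 1628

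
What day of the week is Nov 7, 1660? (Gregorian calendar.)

Sunday

Doomsday rule: the anchor day for the 1600s is Tuesday. For year 60: 60÷12 = 5 r 0, and 0÷4 = 0, so 5+0+0 = 5.
Tuesday + 5 ≡ Sunday — that's 1660's doomsday.
In November the doomsday date is Nov 7.
Nov 7 is the doomsday itself: Sunday.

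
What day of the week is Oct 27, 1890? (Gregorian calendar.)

Monday

January 1, 1890 is a Wednesday.
Jan 1, 1890 → Feb 1, 1890: 31 days (January has 31).
Feb 1, 1890 → Mar 1, 1890: 28 days (February has 28).
Mar 1, 1890 → Apr 1, 1890: 31 days (March has 31).
Apr 1, 1890 → May 1, 1890: 30 days (April has 30).
May 1, 1890 → Jun 1, 1890: 31 days (May has 31).
Jun 1, 1890 → Jul 1, 1890: 30 days (June has 30).
Jul 1, 1890 → Aug 1, 1890: 31 days (July has 31).
Aug 1, 1890 → Sep 1, 1890: 31 days (August has 31).
Sep 1, 1890 → Oct 1, 1890: 30 days (September has 30).
Oct 1, 1890 → Oct 27, 1890: 26 days.
Total: 299 days.
299 mod 7 = 5, so Wednesday + 5 = Monday.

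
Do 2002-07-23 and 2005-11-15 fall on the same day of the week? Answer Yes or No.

Yes

From Jul 23, 2002 to Nov 15, 2005 is 1211 days.
1211 mod 7 = 0, so they are the same weekday.
(Jul 23, 2002 is a Tuesday; Nov 15, 2005 is a Tuesday.)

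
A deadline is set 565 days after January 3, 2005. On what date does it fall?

+365 (one year) → Jan 3, 2006 (200 left).
Jan has 31 days: +29 → Feb 1, 2006 (171 left).
Feb has 28 days: +28 → Mar 1, 2006 (143 left).
Mar has 31 days: +31 → Apr 1, 2006 (112 left).
Apr has 30 days: +30 → May 1, 2006 (82 left).
May has 31 days: +31 → Jun 1, 2006 (51 left).
Jun has 30 days: +30 → Jul 1, 2006 (21 left).
+21 → Jul 22, 2006.

July 22, 2006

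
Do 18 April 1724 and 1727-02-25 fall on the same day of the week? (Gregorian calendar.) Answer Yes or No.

Yes

From Apr 18, 1724 to Feb 25, 1727 is 1043 days.
1043 mod 7 = 0, so they are the same weekday.
(Apr 18, 1724 is a Tuesday; Feb 25, 1727 is a Tuesday.)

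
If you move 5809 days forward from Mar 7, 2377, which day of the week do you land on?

First find the weekday of Mar 7, 2377. Doomsday rule: the anchor day for the 2300s is Wednesday. For year 77: 77÷12 = 6 r 5, and 5÷4 = 1, so 6+5+1 = 12.
Wednesday + 12 ≡ Monday — that's 2377's doomsday.
In March the doomsday date is Mar 14.
Mar 7 is 7 days before Mar 14; 7 mod 7 = 0, so Monday − 0 = Monday.
5809 mod 7 = 6, so 5809 days after a Monday is Monday + 6 = Sunday.

Sunday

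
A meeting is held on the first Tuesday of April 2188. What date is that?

April 1, 2188 is a Tuesday.
The first Tuesday is therefore April 1 (same day).

April 1, 2188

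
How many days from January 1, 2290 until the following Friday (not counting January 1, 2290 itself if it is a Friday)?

2

Jan 1, 2290 is a Wednesday.
From Wednesday to the next Friday is 2 days.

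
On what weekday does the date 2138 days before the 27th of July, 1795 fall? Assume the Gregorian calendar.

Jul 27, 1795 is a Monday.
2138 mod 7 = 3, so 2138 days before a Monday is Monday − 3 = Friday.

Friday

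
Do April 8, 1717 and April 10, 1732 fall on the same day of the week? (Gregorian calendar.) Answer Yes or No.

Yes

From Apr 8, 1717 to Apr 10, 1732 is 5481 days.
5481 mod 7 = 0, so they are the same weekday.
(Apr 8, 1717 is a Thursday; Apr 10, 1732 is a Thursday.)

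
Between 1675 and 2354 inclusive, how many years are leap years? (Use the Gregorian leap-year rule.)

Multiples of 4 in [1675,2354]: 170.
Of those, multiples of 100: 7 (not leap unless ÷400).
Multiples of 400: 1.
Leap years = 170 − 7 + 1 = 164.

164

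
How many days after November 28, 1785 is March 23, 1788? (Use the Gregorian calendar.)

Nov 28, 1785 → Nov 28, 1786: 365 days.
Nov 28, 1786 → Nov 28, 1787: 365 days.
Nov 28, 1787 → Dec 28, 1787: 30 days (November has 30).
Dec 28, 1787 → Jan 28, 1788: 31 days (December has 31).
Jan 28, 1788 → Feb 28, 1788: 31 days (January has 31).
Feb 28, 1788 → Mar 23, 1788: 24 days.
Total: 846 days.

846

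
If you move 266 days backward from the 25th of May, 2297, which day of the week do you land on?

Tuesday

May 25, 2297 is a Tuesday.
266 mod 7 = 0, so 266 days before a Tuesday is Tuesday − 0 = Tuesday.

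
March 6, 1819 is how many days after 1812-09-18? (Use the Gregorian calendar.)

Sep 18, 1812 → Sep 18, 1813: 365 days.
Sep 18, 1813 → Sep 18, 1814: 365 days.
Sep 18, 1814 → Sep 18, 1815: 365 days.
Sep 18, 1815 → Sep 18, 1816: 366 days (Feb 29, 1816 is in that span).
Sep 18, 1816 → Sep 18, 1817: 365 days.
Sep 18, 1817 → Sep 18, 1818: 365 days.
Sep 18, 1818 → Oct 18, 1818: 30 days (September has 30).
Oct 18, 1818 → Nov 18, 1818: 31 days (October has 31).
Nov 18, 1818 → Dec 18, 1818: 30 days (November has 30).
Dec 18, 1818 → Jan 18, 1819: 31 days (December has 31).
Jan 18, 1819 → Feb 18, 1819: 31 days (January has 31).
Feb 18, 1819 → Mar 6, 1819: 16 days.
Total: 2360 days.

2360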